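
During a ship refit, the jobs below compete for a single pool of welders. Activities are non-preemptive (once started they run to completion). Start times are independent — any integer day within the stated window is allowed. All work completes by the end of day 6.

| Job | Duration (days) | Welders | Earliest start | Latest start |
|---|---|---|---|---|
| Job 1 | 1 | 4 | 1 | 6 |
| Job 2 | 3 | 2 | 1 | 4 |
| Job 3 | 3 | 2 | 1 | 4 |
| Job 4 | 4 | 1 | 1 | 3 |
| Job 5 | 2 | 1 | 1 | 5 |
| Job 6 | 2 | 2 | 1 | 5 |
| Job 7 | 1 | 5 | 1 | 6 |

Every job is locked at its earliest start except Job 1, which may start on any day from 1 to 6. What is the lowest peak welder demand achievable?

Job 1@1: d1:17  d2:8  d3:5  d4:1  d5:0  d6:0 → peak 17
Job 1@2: d1:13  d2:12  d3:5  d4:1  d5:0  d6:0 → peak 13
Job 1@3: d1:13  d2:8  d3:9  d4:1  d5:0  d6:0 → peak 13
Job 1@4: d1:13  d2:8  d3:5  d4:5  d5:0  d6:0 → peak 13
Job 1@5: d1:13  d2:8  d3:5  d4:1  d5:4  d6:0 → peak 13
Job 1@6: d1:13  d2:8  d3:5  d4:1  d5:0  d6:4 → peak 13
Best is Job 1@2, peak 13.

13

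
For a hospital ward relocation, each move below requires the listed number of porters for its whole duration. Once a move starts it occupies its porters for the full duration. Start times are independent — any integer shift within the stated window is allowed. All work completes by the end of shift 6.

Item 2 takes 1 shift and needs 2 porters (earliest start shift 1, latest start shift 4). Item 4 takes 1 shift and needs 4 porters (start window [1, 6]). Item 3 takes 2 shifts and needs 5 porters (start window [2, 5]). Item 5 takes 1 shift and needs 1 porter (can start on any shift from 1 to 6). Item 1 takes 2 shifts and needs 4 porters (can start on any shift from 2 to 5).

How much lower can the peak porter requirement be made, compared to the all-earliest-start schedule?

Early-start peak: s1:7  s2:9  s3:9  s4:0  s5:0  s6:0 ⇒ 9.
Leveled (Item 2@1, Item 4@2, Item 3@3, Item 5@1, Item 1@5): s1:3  s2:4  s3:5  s4:5  s5:4  s6:4 ⇒ 5.
Reduction 9 − 5 = 4.

4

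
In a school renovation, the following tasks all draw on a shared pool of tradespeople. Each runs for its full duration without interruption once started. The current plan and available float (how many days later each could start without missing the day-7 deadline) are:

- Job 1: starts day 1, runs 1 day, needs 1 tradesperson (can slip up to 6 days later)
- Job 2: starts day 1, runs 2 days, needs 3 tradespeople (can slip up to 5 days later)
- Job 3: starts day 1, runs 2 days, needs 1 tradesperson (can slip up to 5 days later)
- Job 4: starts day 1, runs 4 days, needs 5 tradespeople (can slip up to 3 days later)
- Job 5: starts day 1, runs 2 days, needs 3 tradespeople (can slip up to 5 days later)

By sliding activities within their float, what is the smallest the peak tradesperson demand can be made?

6

Early-start (Job 1@1, Job 2@1, Job 3@1, Job 4@1, Job 5@1) gives peak 13: d1:13  d2:12  d3:5  d4:5  d5:0  d6:0  d7:0.
Shift Job 3→3, Job 4→4, Job 5→2.
Schedule Job 1@1, Job 2@1, Job 3@3, Job 4@4, Job 5@2: d1:4  d2:6  d3:4  d4:6  d5:5  d6:5  d7:5 — peak 6.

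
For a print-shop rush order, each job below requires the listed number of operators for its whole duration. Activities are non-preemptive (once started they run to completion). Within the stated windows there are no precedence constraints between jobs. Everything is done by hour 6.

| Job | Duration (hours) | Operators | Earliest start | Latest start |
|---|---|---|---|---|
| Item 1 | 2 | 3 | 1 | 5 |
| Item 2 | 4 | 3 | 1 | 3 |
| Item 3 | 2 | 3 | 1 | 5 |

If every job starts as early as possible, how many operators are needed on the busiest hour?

9

Early-start schedule: Item 1@1, Item 2@1, Item 3@1.
Load per hour: hour 1: 9, hour 2: 9, hour 3: 3, hour 4: 3, hour 5: 0, hour 6: 0.
Peak is 9.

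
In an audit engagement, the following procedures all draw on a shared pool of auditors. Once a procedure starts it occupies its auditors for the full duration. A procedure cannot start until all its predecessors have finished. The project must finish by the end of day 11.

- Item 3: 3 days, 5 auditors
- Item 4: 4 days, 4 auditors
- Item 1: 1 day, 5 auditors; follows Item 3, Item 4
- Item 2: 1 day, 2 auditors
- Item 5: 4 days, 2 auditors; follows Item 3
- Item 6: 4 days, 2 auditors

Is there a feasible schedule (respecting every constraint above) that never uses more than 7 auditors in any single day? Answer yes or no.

yes

Schedule Item 3@1, Item 4@4, Item 1@8, Item 2@1, Item 5@4, Item 6@8: d1:7  d2:5  d3:5  d4:6  d5:6  d6:6  d7:6  d8:7  d9:2  d10:2  d11:2 — peak 7 ≤ 7.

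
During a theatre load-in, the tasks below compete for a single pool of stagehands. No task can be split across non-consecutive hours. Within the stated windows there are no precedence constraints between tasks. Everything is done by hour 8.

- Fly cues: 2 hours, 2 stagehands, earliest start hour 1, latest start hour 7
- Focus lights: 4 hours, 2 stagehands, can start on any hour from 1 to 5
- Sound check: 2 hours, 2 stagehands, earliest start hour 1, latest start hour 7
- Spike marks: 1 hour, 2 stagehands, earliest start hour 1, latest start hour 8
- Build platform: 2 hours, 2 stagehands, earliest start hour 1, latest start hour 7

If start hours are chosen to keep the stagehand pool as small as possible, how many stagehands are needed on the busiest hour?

4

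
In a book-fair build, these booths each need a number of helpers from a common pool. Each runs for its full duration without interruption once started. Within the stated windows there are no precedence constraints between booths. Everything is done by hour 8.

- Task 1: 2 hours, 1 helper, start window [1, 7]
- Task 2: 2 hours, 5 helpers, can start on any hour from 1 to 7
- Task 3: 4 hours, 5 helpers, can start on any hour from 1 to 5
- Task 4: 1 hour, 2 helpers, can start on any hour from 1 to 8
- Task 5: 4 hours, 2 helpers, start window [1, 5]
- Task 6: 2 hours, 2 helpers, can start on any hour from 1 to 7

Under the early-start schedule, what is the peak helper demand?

17

Early-start schedule: Task 1@1, Task 2@1, Task 3@1, Task 4@1, Task 5@1, Task 6@1.
Load per hour: hour 1: 17, hour 2: 15, hour 3: 7, hour 4: 7, hour 5: 0, hour 6: 0, hour 7: 0, hour 8: 0.
Peak is 17.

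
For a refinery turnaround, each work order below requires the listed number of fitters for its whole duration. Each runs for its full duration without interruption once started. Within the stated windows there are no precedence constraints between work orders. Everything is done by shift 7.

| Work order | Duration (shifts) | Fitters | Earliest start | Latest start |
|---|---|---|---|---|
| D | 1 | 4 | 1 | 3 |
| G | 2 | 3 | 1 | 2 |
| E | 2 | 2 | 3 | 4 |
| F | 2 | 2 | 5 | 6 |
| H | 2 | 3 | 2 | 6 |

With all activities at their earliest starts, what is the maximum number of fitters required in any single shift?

7

Early-start schedule: D@1, G@1, E@3, F@5, H@2.
Load per shift: shift 1: 7, shift 2: 6, shift 3: 5, shift 4: 2, shift 5: 2, shift 6: 2, shift 7: 0.
Peak is 7.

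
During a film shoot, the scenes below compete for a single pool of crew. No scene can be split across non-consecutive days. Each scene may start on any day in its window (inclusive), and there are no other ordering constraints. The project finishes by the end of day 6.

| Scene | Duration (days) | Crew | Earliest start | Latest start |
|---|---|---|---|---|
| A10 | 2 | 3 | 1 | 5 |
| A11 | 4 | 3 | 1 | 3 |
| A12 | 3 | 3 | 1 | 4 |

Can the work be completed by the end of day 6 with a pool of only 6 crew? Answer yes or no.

Schedule A10@1, A11@1, A12@3: d1:6  d2:6  d3:6  d4:6  d5:3  d6:0 — peak 6 ≤ 6.

yes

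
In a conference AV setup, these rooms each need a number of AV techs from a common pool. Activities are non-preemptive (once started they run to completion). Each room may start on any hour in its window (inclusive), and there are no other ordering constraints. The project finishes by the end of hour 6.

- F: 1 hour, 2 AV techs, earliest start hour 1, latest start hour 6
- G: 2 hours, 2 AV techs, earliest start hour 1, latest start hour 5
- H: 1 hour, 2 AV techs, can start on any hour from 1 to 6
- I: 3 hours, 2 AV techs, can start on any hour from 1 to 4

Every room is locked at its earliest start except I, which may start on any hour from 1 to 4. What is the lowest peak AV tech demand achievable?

6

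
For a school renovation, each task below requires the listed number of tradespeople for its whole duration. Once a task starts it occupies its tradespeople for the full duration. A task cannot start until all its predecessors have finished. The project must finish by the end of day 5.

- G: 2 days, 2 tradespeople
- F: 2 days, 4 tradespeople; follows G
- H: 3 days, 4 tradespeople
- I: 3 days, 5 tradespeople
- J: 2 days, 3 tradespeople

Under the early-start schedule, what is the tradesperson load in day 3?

At early start, day 3 has: F, H, I.
Demand: 4 + 4 + 5 = 13.

13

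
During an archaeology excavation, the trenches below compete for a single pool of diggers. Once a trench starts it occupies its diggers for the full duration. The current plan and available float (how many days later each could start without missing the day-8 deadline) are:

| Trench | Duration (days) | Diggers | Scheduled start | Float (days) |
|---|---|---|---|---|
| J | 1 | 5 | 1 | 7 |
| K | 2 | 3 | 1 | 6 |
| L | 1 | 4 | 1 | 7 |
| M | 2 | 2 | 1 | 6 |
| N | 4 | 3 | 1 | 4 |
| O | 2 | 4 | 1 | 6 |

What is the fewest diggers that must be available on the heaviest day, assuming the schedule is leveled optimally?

Early-start (J@1, K@1, L@1, M@1, N@1, O@1) gives peak 21: d1:21  d2:12  d3:3  d4:3  d5:0  d6:0  d7:0  d8:0.
Shift K→2, L→6, M→4, N→2, O→7.
Schedule J@1, K@2, L@6, M@4, N@2, O@7: d1:5  d2:6  d3:6  d4:5  d5:5  d6:4  d7:4  d8:4 — peak 6.

6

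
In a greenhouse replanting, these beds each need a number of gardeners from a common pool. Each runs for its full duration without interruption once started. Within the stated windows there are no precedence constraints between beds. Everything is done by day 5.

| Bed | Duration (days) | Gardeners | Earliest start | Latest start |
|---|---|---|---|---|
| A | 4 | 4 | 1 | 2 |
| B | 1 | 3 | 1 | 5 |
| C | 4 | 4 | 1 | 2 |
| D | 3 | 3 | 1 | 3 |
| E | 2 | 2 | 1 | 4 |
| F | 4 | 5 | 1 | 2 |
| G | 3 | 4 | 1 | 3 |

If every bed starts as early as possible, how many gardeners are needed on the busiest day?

25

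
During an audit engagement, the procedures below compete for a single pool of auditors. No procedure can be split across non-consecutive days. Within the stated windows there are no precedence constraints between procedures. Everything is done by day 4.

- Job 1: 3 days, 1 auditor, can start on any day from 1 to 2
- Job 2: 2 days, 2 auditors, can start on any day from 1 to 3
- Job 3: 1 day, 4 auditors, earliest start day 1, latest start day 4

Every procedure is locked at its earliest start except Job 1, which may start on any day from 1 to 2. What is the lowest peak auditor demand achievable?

Job 1@1: d1:7  d2:3  d3:1  d4:0 → peak 7
Job 1@2: d1:6  d2:3  d3:1  d4:1 → peak 6
Best is Job 1@2, peak 6.

6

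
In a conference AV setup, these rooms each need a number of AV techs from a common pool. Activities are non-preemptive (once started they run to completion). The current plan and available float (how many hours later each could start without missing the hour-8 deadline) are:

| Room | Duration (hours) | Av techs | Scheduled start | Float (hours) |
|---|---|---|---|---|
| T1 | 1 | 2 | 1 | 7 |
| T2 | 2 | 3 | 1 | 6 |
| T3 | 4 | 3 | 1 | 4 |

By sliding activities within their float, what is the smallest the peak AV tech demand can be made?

Early-start (T1@1, T2@1, T3@1) gives peak 8: h1:8  h2:6  h3:3  h4:3  h5:0  h6:0  h7:0  h8:0.
Shift T2→2, T3→4.
Schedule T1@1, T2@2, T3@4: h1:2  h2:3  h3:3  h4:3  h5:3  h6:3  h7:3  h8:0 — peak 3.
Total AV tech-hours = 20 over 8 hours ⇒ peak ≥ ⌈20/8⌉ = 3, so 3 is optimal.

3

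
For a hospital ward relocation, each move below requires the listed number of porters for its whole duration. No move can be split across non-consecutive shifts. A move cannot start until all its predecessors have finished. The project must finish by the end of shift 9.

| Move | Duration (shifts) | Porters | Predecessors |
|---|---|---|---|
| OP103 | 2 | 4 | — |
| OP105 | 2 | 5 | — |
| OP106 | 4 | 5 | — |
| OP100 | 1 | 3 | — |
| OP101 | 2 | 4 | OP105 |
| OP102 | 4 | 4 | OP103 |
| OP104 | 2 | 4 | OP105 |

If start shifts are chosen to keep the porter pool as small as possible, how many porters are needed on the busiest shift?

Early-start (OP103@1, OP105@1, OP106@1, OP100@1, OP101@3, OP102@3, OP104@3) gives peak 17: s1:17  s2:14  s3:17  s4:17  s5:4  s6:4  s7:0  s8:0  s9:0.
Shift OP106→3, OP100→3, OP101→4, OP102→6, OP104→7.
Schedule OP103@1, OP105@1, OP106@3, OP100@3, OP101@4, OP102@6, OP104@7: s1:9  s2:9  s3:8  s4:9  s5:9  s6:9  s7:8  s8:8  s9:4 — peak 9.
Total porter-shifts = 73 over 9 shifts ⇒ peak ≥ ⌈73/9⌉ = 9, so 9 is optimal.

9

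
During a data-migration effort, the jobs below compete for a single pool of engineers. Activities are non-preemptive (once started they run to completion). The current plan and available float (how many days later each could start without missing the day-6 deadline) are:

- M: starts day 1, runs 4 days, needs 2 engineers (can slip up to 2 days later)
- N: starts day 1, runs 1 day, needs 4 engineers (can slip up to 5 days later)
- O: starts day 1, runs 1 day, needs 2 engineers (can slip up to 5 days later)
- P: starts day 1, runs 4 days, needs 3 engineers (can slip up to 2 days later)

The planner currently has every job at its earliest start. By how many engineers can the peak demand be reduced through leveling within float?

6

Early-start peak: d1:11  d2:5  d3:5  d4:5  d5:0  d6:0 ⇒ 11.
Leveled (M@1, N@5, O@6, P@1): d1:5  d2:5  d3:5  d4:5  d5:4  d6:2 ⇒ 5.
Reduction 11 − 5 = 6.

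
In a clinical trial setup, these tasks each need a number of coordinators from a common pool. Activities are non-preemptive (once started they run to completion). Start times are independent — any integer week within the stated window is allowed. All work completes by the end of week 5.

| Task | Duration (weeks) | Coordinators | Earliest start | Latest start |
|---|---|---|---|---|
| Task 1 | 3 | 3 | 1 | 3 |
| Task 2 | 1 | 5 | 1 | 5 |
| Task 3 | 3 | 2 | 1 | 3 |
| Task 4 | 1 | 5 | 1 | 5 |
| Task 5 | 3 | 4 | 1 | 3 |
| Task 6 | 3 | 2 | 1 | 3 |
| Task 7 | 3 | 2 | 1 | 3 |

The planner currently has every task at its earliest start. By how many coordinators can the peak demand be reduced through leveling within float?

10

Early-start peak: w1:23  w2:13  w3:13  w4:0  w5:0 ⇒ 23.
Leveled (Task 1@1, Task 2@1, Task 3@1, Task 4@2, Task 5@3, Task 6@1, Task 7@3): w1:12  w2:12  w3:13  w4:6  w5:6 ⇒ 13.
Reduction 23 − 13 = 10.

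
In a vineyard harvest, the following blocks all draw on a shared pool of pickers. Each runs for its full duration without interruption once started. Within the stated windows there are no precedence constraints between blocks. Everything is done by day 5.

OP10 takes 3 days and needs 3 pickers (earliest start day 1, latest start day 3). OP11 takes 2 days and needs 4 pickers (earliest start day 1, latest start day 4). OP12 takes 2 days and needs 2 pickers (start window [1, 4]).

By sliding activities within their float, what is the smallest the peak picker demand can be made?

5

Early-start (OP10@1, OP11@1, OP12@1) gives peak 9: d1:9  d2:9  d3:3  d4:0  d5:0.
Shift OP11→4.
Schedule OP10@1, OP11@4, OP12@1: d1:5  d2:5  d3:3  d4:4  d5:4 — peak 5.
Total picker-days = 21 over 5 days ⇒ peak ≥ ⌈21/5⌉ = 5, so 5 is optimal.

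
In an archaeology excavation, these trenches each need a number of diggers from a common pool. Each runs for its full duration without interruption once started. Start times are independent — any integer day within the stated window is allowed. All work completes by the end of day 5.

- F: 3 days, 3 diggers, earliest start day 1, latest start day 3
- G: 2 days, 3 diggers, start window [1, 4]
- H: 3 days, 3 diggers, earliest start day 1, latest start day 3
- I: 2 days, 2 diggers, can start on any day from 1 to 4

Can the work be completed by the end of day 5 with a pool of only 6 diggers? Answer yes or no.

yes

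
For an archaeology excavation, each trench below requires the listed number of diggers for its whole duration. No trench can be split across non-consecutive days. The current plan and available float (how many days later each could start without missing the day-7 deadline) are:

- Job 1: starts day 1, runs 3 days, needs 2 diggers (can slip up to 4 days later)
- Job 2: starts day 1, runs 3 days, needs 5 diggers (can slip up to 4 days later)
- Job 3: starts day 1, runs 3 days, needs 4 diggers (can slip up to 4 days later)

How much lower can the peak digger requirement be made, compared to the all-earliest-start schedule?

5

Early-start peak: d1:11  d2:11  d3:11  d4:0  d5:0  d6:0  d7:0 ⇒ 11.
Leveled (Job 1@1, Job 2@4, Job 3@1): d1:6  d2:6  d3:6  d4:5  d5:5  d6:5  d7:0 ⇒ 6.
Reduction 11 − 6 = 5.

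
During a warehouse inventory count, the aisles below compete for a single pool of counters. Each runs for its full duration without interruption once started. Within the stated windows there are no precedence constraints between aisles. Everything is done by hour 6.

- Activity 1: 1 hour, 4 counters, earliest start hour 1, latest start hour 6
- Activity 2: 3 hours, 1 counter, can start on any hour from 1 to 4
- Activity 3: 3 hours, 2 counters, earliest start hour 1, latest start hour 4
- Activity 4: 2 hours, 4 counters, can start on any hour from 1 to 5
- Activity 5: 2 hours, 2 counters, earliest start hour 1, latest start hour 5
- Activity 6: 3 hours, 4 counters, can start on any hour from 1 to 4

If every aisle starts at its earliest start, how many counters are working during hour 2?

13

At early start, hour 2 has: Activity 2, Activity 3, Activity 4, Activity 5, Activity 6.
Demand: 1 + 2 + 4 + 2 + 4 = 13.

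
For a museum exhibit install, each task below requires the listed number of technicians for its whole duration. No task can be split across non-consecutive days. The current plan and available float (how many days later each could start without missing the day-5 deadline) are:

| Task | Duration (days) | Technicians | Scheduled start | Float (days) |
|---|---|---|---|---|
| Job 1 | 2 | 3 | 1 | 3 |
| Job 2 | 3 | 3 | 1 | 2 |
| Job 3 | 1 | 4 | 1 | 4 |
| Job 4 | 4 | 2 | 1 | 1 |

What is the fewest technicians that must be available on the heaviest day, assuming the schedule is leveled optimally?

7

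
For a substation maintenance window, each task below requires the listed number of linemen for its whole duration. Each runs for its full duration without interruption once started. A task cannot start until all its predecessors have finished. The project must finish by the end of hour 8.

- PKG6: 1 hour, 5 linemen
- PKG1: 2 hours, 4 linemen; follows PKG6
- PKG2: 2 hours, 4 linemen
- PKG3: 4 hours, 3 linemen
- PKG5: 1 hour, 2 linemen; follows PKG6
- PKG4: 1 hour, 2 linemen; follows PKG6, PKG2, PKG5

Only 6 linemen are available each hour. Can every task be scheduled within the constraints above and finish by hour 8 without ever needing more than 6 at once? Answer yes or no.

The minimum achievable peak is 7; 6 < 7, so no feasible schedule stays within the cap.

no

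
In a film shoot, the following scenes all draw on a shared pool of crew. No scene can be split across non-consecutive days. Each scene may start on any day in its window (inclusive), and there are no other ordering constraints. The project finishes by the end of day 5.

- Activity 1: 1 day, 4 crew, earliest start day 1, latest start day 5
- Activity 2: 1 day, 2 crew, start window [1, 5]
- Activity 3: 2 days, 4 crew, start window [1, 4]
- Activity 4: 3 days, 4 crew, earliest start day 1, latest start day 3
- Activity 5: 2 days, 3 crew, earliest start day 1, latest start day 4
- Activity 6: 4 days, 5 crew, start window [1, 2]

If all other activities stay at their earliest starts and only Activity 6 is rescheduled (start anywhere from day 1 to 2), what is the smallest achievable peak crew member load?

Activity 6@1: d1:22  d2:16  d3:9  d4:5  d5:0 → peak 22
Activity 6@2: d1:17  d2:16  d3:9  d4:5  d5:5 → peak 17
Best is Activity 6@2, peak 17.

17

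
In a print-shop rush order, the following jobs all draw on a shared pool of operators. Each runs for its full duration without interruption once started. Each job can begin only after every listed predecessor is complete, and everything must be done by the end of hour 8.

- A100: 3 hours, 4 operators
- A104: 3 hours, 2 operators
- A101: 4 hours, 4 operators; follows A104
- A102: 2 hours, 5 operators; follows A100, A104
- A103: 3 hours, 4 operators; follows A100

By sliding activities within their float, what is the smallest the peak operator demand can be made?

Early-start (A100@1, A104@1, A101@4, A102@4, A103@4) gives peak 13: h1:6  h2:6  h3:6  h4:13  h5:13  h6:8  h7:4  h8:0.
Shift A103→6.
Schedule A100@1, A104@1, A101@4, A102@4, A103@6: h1:6  h2:6  h3:6  h4:9  h5:9  h6:8  h7:8  h8:4 — peak 9.

9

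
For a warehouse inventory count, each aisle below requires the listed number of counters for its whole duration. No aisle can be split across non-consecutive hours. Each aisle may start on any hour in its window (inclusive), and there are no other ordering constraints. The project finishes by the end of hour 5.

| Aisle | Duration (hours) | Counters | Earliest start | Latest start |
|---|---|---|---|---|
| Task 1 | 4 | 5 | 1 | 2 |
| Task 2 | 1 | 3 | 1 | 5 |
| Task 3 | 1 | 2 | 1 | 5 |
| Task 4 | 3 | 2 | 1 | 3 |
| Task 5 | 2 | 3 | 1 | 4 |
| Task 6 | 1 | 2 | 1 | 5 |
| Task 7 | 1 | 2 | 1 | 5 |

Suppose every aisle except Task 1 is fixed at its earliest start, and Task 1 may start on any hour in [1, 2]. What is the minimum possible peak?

14

Task 1@1: h1:19  h2:10  h3:7  h4:5  h5:0 → peak 19
Task 1@2: h1:14  h2:10  h3:7  h4:5  h5:5 → peak 14
Best is Task 1@2, peak 14.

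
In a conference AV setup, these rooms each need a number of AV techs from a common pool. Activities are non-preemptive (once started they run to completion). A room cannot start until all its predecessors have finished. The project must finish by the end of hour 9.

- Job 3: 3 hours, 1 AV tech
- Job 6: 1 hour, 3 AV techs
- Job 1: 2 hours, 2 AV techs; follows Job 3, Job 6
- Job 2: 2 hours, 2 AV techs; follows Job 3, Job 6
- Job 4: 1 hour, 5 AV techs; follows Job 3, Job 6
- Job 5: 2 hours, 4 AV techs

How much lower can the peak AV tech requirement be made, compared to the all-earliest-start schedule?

4

Early-start peak: h1:8  h2:5  h3:1  h4:9  h5:4  h6:0  h7:0  h8:0  h9:0 ⇒ 9.
Leveled (Job 3@1, Job 6@1, Job 1@4, Job 2@4, Job 4@6, Job 5@2): h1:4  h2:5  h3:5  h4:4  h5:4  h6:5  h7:0  h8:0  h9:0 ⇒ 5.
Reduction 9 − 5 = 4.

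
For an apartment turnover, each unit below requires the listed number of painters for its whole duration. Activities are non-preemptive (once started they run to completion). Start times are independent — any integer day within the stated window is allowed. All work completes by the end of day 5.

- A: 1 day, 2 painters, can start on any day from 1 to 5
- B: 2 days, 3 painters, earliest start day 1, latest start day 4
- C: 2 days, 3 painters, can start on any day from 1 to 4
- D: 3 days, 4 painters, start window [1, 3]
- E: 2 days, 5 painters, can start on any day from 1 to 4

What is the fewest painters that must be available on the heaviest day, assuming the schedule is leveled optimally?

Early-start (A@1, B@1, C@1, D@1, E@1) gives peak 17: d1:17  d2:15  d3:4  d4:0  d5:0.
Shift B→2, C→4, E→4.
Schedule A@1, B@2, C@4, D@1, E@4: d1:6  d2:7  d3:7  d4:8  d5:8 — peak 8.
Total painter-days = 36 over 5 days ⇒ peak ≥ ⌈36/5⌉ = 8, so 8 is optimal.

8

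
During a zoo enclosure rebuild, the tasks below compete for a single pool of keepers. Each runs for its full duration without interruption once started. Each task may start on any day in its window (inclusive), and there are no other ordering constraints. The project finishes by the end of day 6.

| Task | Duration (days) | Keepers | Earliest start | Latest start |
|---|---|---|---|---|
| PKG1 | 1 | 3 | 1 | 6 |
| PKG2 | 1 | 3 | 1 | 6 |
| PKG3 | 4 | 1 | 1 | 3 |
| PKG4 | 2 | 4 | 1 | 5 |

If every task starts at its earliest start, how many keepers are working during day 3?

At early start, day 3 has: PKG3.
Demand: 1 = 1.

1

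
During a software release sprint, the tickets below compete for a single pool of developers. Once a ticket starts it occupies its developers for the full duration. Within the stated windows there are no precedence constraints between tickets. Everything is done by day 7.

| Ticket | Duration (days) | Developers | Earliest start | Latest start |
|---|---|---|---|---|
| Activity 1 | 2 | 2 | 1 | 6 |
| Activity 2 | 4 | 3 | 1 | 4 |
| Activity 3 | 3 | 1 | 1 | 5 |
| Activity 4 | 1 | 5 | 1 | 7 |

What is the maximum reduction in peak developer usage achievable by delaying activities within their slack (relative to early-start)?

6

Early-start peak: d1:11  d2:6  d3:4  d4:3  d5:0  d6:0  d7:0 ⇒ 11.
Leveled (Activity 1@1, Activity 2@1, Activity 3@3, Activity 4@6): d1:5  d2:5  d3:4  d4:4  d5:1  d6:5  d7:0 ⇒ 5.
Reduction 11 − 5 = 6.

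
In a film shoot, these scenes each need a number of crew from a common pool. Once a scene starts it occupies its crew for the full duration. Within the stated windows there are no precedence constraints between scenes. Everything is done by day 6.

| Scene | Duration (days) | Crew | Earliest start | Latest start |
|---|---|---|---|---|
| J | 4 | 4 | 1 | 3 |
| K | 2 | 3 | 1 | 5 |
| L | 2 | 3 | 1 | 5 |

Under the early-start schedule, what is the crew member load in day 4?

At early start, day 4 has: J.
Demand: 4 = 4.

4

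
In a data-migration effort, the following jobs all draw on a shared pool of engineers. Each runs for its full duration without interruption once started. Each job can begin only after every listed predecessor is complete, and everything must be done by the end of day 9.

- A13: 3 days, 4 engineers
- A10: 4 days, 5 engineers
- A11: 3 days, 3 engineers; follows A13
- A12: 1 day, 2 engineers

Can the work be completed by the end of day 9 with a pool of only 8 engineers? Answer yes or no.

Schedule A13@1, A10@4, A11@4, A12@1: d1:6  d2:4  d3:4  d4:8  d5:8  d6:8  d7:5  d8:0  d9:0 — peak 8 ≤ 8.

yes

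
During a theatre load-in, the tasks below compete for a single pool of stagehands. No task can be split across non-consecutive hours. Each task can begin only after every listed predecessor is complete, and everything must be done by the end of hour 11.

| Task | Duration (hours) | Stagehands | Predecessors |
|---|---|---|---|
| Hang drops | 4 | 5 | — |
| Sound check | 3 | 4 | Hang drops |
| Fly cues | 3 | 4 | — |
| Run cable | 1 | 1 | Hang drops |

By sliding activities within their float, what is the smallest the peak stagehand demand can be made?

5

Early-start (Hang drops@1, Sound check@5, Fly cues@1, Run cable@5) gives peak 9: h1:9  h2:9  h3:9  h4:5  h5:5  h6:4  h7:4  h8:0  h9:0  h10:0  h11:0.
Shift Fly cues→8.
Schedule Hang drops@1, Sound check@5, Fly cues@8, Run cable@5: h1:5  h2:5  h3:5  h4:5  h5:5  h6:4  h7:4  h8:4  h9:4  h10:4  h11:0 — peak 5.
Total stagehand-hours = 45 over 11 hours ⇒ peak ≥ ⌈45/11⌉ = 5, so 5 is optimal.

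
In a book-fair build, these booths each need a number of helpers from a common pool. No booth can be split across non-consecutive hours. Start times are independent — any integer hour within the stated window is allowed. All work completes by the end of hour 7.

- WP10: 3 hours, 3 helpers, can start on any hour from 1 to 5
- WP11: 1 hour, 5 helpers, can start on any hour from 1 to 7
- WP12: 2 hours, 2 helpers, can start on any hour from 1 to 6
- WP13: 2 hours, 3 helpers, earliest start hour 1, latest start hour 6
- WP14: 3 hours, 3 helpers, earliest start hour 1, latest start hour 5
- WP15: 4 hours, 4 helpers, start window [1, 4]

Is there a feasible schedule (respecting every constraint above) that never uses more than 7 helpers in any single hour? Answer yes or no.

The minimum achievable peak is 8; 7 < 8, so no feasible schedule stays within the cap.

no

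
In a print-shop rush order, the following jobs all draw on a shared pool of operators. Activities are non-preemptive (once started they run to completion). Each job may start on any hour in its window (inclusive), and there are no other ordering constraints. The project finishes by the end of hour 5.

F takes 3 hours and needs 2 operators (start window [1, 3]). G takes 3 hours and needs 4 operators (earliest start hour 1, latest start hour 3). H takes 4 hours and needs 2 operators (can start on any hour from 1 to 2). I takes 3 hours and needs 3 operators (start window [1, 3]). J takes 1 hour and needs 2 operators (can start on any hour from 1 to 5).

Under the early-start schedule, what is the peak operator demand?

13

Early-start schedule: F@1, G@1, H@1, I@1, J@1.
Load per hour: hour 1: 13, hour 2: 11, hour 3: 11, hour 4: 2, hour 5: 0.
Peak is 13.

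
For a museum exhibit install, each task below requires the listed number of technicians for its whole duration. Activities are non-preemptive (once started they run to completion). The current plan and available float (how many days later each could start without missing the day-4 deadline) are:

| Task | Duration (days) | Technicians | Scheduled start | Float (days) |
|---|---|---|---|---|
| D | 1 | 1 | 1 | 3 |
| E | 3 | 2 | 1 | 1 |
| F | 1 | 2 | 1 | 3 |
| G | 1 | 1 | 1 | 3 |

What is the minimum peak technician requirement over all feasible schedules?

3

Early-start (D@1, E@1, F@1, G@1) gives peak 6: d1:6  d2:2  d3:2  d4:0.
Shift F→4, G→2.
Schedule D@1, E@1, F@4, G@2: d1:3  d2:3  d3:2  d4:2 — peak 3.
Total technician-days = 10 over 4 days ⇒ peak ≥ ⌈10/4⌉ = 3, so 3 is optimal.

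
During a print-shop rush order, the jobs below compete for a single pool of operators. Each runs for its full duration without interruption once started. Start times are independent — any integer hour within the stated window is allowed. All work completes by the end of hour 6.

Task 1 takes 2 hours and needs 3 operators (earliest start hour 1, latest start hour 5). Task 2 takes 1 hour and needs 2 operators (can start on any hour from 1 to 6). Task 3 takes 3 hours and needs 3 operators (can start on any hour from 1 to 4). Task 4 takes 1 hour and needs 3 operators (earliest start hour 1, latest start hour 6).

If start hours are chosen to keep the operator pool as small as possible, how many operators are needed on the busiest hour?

Early-start (Task 1@1, Task 2@1, Task 3@1, Task 4@1) gives peak 11: h1:11  h2:6  h3:3  h4:0  h5:0  h6:0.
Shift Task 3→3, Task 4→6.
Schedule Task 1@1, Task 2@1, Task 3@3, Task 4@6: h1:5  h2:3  h3:3  h4:3  h5:3  h6:3 — peak 5.

5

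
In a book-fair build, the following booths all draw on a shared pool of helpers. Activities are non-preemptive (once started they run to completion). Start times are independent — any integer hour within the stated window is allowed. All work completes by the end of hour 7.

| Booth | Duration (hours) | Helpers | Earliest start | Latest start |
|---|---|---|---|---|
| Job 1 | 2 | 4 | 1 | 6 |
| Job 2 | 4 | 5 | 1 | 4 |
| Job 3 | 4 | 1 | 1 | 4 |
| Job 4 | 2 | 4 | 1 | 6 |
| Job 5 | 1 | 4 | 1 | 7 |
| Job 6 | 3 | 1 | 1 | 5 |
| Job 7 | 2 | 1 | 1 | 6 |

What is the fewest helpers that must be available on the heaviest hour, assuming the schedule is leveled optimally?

Early-start (Job 1@1, Job 2@1, Job 3@1, Job 4@1, Job 5@1, Job 6@1, Job 7@1) gives peak 20: h1:20  h2:16  h3:7  h4:6  h5:0  h6:0  h7:0.
Shift Job 2→3, Job 3→3, Job 5→7, Job 6→3, Job 7→3.
Schedule Job 1@1, Job 2@3, Job 3@3, Job 4@1, Job 5@7, Job 6@3, Job 7@3: h1:8  h2:8  h3:8  h4:8  h5:7  h6:6  h7:4 — peak 8.

8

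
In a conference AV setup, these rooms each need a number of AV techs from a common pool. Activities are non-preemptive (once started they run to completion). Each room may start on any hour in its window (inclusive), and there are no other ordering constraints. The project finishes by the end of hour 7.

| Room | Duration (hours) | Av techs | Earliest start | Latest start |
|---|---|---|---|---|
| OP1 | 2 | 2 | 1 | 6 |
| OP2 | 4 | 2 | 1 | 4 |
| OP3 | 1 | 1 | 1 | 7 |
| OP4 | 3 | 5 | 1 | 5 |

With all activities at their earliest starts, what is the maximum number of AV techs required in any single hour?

Early-start schedule: OP1@1, OP2@1, OP3@1, OP4@1.
Load per hour: hour 1: 10, hour 2: 9, hour 3: 7, hour 4: 2, hour 5: 0, hour 6: 0, hour 7: 0.
Peak is 10.

10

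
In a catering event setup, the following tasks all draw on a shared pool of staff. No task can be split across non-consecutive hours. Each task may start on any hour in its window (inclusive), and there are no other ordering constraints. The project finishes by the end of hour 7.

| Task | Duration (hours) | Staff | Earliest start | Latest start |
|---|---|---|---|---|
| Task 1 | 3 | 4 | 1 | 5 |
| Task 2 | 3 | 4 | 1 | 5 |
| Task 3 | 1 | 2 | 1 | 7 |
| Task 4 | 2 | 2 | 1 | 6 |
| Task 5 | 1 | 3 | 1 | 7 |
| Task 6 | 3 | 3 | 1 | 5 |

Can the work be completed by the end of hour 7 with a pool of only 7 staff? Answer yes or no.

Schedule Task 1@1, Task 2@4, Task 3@1, Task 4@2, Task 5@4, Task 6@5: h1:6  h2:6  h3:6  h4:7  h5:7  h6:7  h7:3 — peak 7 ≤ 7.

yes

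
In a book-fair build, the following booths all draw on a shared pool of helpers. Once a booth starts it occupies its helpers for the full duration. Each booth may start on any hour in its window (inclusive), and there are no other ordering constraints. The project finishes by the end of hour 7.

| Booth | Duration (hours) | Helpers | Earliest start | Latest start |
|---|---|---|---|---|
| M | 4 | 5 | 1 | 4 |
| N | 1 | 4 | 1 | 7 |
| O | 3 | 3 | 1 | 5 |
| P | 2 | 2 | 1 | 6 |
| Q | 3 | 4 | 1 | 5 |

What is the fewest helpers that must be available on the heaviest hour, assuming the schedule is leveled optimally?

Early-start (M@1, N@1, O@1, P@1, Q@1) gives peak 18: h1:18  h2:14  h3:12  h4:5  h5:0  h6:0  h7:0.
Shift N→5, P→6, Q→5.
Schedule M@1, N@5, O@1, P@6, Q@5: h1:8  h2:8  h3:8  h4:5  h5:8  h6:6  h7:6 — peak 8.

8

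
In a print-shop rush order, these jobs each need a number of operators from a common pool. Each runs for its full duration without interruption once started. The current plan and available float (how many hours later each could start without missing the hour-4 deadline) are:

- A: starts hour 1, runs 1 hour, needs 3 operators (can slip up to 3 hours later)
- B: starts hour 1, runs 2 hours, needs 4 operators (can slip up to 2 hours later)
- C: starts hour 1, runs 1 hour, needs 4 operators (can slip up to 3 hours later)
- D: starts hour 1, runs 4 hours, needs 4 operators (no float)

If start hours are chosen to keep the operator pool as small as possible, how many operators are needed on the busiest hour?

8

Early-start (A@1, B@1, C@1, D@1) gives peak 15: h1:15  h2:8  h3:4  h4:4.
Shift B→2, C→4.
Schedule A@1, B@2, C@4, D@1: h1:7  h2:8  h3:8  h4:8 — peak 8.
Total operator-hours = 31 over 4 hours ⇒ peak ≥ ⌈31/4⌉ = 8, so 8 is optimal.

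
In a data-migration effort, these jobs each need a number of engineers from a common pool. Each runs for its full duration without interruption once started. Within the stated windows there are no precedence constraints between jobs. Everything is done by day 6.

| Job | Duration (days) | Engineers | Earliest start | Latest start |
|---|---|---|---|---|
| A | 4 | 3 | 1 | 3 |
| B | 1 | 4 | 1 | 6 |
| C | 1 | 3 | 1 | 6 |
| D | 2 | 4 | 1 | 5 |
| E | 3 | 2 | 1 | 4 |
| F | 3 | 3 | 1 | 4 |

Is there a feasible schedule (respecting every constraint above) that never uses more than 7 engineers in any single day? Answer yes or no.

no

The minimum achievable peak is 8; 7 < 8, so no feasible schedule stays within the cap.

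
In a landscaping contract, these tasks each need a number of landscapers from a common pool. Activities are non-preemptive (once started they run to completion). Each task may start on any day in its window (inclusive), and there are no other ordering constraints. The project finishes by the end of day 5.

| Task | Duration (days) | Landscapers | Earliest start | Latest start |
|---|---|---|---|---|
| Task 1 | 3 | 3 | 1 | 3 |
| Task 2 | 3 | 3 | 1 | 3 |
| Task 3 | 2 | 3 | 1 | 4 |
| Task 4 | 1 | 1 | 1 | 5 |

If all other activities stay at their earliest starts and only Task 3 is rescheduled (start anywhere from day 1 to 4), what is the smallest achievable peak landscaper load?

Task 3@1: d1:10  d2:9  d3:6  d4:0  d5:0 → peak 10
Task 3@2: d1:7  d2:9  d3:9  d4:0  d5:0 → peak 9
Task 3@3: d1:7  d2:6  d3:9  d4:3  d5:0 → peak 9
Task 3@4: d1:7  d2:6  d3:6  d4:3  d5:3 → peak 7
Best is Task 3@4, peak 7.

7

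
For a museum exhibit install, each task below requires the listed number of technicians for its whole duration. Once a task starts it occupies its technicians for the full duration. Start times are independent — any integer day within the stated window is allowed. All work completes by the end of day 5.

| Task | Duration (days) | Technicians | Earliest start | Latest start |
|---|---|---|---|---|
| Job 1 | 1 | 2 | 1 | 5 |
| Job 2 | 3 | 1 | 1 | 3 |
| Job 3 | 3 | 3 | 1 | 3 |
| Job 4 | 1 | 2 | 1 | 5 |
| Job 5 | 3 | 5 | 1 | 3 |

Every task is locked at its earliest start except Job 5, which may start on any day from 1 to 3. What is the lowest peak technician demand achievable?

9

Job 5@1: d1:13  d2:9  d3:9  d4:0  d5:0 → peak 13
Job 5@2: d1:8  d2:9  d3:9  d4:5  d5:0 → peak 9
Job 5@3: d1:8  d2:4  d3:9  d4:5  d5:5 → peak 9
Best is Job 5@2, peak 9.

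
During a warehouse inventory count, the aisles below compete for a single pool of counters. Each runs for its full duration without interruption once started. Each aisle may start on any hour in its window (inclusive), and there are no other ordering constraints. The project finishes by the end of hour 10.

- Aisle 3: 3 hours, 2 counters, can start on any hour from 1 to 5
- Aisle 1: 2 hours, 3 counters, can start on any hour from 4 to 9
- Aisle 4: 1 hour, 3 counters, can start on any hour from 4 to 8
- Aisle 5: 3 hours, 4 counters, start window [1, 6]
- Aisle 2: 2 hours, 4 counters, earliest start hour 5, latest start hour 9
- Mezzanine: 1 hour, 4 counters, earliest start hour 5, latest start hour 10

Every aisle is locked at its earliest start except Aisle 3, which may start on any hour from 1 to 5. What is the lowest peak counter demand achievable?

11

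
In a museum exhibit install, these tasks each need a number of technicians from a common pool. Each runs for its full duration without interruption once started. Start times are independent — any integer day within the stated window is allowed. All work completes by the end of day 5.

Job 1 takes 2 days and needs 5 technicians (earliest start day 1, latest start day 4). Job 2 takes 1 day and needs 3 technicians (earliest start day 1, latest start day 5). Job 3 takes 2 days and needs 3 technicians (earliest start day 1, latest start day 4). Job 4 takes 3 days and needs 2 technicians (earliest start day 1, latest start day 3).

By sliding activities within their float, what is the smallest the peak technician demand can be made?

Early-start (Job 1@1, Job 2@1, Job 3@1, Job 4@1) gives peak 13: d1:13  d2:10  d3:2  d4:0  d5:0.
Shift Job 2→3, Job 3→4, Job 4→3.
Schedule Job 1@1, Job 2@3, Job 3@4, Job 4@3: d1:5  d2:5  d3:5  d4:5  d5:5 — peak 5.
Total technician-days = 25 over 5 days ⇒ peak ≥ ⌈25/5⌉ = 5, so 5 is optimal.

5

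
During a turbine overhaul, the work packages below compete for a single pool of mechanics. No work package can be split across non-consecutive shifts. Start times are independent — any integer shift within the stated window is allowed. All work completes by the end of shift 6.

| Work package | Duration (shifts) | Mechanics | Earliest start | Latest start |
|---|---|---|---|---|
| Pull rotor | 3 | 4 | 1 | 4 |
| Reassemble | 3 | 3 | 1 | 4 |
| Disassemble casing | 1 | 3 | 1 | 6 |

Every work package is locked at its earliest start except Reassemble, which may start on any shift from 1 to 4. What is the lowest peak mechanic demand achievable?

Reassemble@1: s1:10  s2:7  s3:7  s4:0  s5:0  s6:0 → peak 10
Reassemble@2: s1:7  s2:7  s3:7  s4:3  s5:0  s6:0 → peak 7
Reassemble@3: s1:7  s2:4  s3:7  s4:3  s5:3  s6:0 → peak 7
Reassemble@4: s1:7  s2:4  s3:4  s4:3  s5:3  s6:3 → peak 7
Best is Reassemble@2, peak 7.

7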